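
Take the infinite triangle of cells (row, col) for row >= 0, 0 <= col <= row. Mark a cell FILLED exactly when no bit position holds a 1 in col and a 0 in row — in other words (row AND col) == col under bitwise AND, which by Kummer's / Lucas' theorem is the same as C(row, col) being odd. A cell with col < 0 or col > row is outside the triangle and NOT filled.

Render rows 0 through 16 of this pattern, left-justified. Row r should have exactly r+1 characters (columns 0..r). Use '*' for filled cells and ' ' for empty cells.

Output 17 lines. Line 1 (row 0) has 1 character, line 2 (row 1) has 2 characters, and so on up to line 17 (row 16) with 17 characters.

r0=0: *
r1=1: **
r2=10: * *
r3=11: ****
r4=100: *   *
r5=101: **  **
r6=110: * * * *
r7=111: ********
r8=1000: *       *
r9=1001: **      **
r10=1010: * *     * *
r11=1011: ****    ****
r12=1100: *   *   *   *
r13=1101: **  **  **  **
r14=1110: * * * * * * * *
r15=1111: ****************
r16=10000: *               *

Answer: *
**
* *
****
*   *
**  **
* * * *
********
*       *
**      **
* *     * *
****    ****
*   *   *   *
**  **  **  **
* * * * * * * *
****************
*               *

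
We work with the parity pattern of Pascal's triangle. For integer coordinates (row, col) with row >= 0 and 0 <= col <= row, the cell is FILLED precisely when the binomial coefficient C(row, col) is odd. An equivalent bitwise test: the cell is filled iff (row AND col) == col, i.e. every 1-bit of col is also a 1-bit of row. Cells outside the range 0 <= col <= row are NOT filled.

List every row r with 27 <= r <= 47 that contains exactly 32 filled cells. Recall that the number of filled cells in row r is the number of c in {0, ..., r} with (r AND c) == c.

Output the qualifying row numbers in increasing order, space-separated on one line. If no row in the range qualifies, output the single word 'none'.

Answer: 31 47

Derivation:
Row r has 2^popcount(r) filled cells, so we need popcount(r) = log2(32) = 5.
Scan r = 27..47 and keep those with exactly 5 one-bits:
r=27=11011 popcount=4 -> skip
r=28=11100 popcount=3 -> skip
r=29=11101 popcount=4 -> skip
r=30=11110 popcount=4 -> skip
r=31=11111 popcount=5 -> KEEP
r=32=100000 popcount=1 -> skip
r=33=100001 popcount=2 -> skip
r=34=100010 popcount=2 -> skip
r=35=100011 popcount=3 -> skip
r=36=100100 popcount=2 -> skip
r=37=100101 popcount=3 -> skip
r=38=100110 popcount=3 -> skip
r=39=100111 popcount=4 -> skip
r=40=101000 popcount=2 -> skip
r=41=101001 popcount=3 -> skip
r=42=101010 popcount=3 -> skip
r=43=101011 popcount=4 -> skip
r=44=101100 popcount=3 -> skip
r=45=101101 popcount=4 -> skip
r=46=101110 popcount=4 -> skip
r=47=101111 popcount=5 -> KEEP
Kept rows: 31 47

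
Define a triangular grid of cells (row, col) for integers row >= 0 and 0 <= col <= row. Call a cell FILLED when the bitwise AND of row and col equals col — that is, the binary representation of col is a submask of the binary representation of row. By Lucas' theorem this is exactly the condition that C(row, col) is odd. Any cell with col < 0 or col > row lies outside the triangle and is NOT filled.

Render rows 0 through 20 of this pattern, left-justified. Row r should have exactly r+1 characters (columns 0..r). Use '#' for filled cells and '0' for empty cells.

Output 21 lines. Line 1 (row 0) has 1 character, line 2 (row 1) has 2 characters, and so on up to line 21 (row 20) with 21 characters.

r0=0: #
r1=1: ##
r2=10: #0#
r3=11: ####
r4=100: #000#
r5=101: ##00##
r6=110: #0#0#0#
r7=111: ########
r8=1000: #0000000#
r9=1001: ##000000##
r10=1010: #0#00000#0#
r11=1011: ####0000####
r12=1100: #000#000#000#
r13=1101: ##00##00##00##
r14=1110: #0#0#0#0#0#0#0#
r15=1111: ################
r16=10000: #000000000000000#
r17=10001: ##00000000000000##
r18=10010: #0#0000000000000#0#
r19=10011: ####000000000000####
r20=10100: #000#00000000000#000#

Answer: #
##
#0#
####
#000#
##00##
#0#0#0#
########
#0000000#
##000000##
#0#00000#0#
####0000####
#000#000#000#
##00##00##00##
#0#0#0#0#0#0#0#
################
#000000000000000#
##00000000000000##
#0#0000000000000#0#
####000000000000####
#000#00000000000#000#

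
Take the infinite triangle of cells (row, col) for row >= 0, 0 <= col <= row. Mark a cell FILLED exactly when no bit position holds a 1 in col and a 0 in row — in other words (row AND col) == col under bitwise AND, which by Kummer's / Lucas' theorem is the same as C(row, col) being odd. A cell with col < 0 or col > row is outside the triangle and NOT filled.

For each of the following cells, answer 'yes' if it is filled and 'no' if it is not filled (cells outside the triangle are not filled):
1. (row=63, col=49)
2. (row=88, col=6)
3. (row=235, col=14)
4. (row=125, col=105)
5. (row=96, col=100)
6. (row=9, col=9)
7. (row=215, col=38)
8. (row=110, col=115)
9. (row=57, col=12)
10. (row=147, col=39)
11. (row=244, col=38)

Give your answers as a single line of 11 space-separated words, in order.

Answer: yes no no yes no yes no no no no no

Derivation:
(63,49): row=0b111111, col=0b110001, row AND col = 0b110001 = 49; 49 == 49 -> filled
(88,6): row=0b1011000, col=0b110, row AND col = 0b0 = 0; 0 != 6 -> empty
(235,14): row=0b11101011, col=0b1110, row AND col = 0b1010 = 10; 10 != 14 -> empty
(125,105): row=0b1111101, col=0b1101001, row AND col = 0b1101001 = 105; 105 == 105 -> filled
(96,100): col outside [0, 96] -> not filled
(9,9): row=0b1001, col=0b1001, row AND col = 0b1001 = 9; 9 == 9 -> filled
(215,38): row=0b11010111, col=0b100110, row AND col = 0b110 = 6; 6 != 38 -> empty
(110,115): col outside [0, 110] -> not filled
(57,12): row=0b111001, col=0b1100, row AND col = 0b1000 = 8; 8 != 12 -> empty
(147,39): row=0b10010011, col=0b100111, row AND col = 0b11 = 3; 3 != 39 -> empty
(244,38): row=0b11110100, col=0b100110, row AND col = 0b100100 = 36; 36 != 38 -> empty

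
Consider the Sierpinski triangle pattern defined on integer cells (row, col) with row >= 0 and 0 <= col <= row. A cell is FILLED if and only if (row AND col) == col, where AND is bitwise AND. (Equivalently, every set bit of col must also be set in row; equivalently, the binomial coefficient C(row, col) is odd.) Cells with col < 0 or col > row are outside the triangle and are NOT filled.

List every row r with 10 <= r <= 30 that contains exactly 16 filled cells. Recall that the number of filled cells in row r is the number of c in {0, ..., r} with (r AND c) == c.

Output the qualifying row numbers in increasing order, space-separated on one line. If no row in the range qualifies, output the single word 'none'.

Answer: 15 23 27 29 30

Derivation:
Row r has 2^popcount(r) filled cells, so we need popcount(r) = log2(16) = 4.
Scan r = 10..30 and keep those with exactly 4 one-bits:
r=10=1010 popcount=2 -> skip
r=11=1011 popcount=3 -> skip
r=12=1100 popcount=2 -> skip
r=13=1101 popcount=3 -> skip
r=14=1110 popcount=3 -> skip
r=15=1111 popcount=4 -> KEEP
r=16=10000 popcount=1 -> skip
r=17=10001 popcount=2 -> skip
r=18=10010 popcount=2 -> skip
r=19=10011 popcount=3 -> skip
r=20=10100 popcount=2 -> skip
r=21=10101 popcount=3 -> skip
r=22=10110 popcount=3 -> skip
r=23=10111 popcount=4 -> KEEP
r=24=11000 popcount=2 -> skip
r=25=11001 popcount=3 -> skip
r=26=11010 popcount=3 -> skip
r=27=11011 popcount=4 -> KEEP
r=28=11100 popcount=3 -> skip
r=29=11101 popcount=4 -> KEEP
r=30=11110 popcount=4 -> KEEP
Kept rows: 15 23 27 29 30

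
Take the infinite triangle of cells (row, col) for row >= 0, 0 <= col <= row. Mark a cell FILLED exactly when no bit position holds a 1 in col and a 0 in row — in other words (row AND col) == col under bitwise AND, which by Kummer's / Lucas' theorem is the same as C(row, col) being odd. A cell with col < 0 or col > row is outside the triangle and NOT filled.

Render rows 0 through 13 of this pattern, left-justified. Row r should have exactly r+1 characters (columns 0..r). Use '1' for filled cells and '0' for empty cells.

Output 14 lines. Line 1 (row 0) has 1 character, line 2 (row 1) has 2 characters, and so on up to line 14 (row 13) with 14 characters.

r0=0: 1
r1=1: 11
r2=10: 101
r3=11: 1111
r4=100: 10001
r5=101: 110011
r6=110: 1010101
r7=111: 11111111
r8=1000: 100000001
r9=1001: 1100000011
r10=1010: 10100000101
r11=1011: 111100001111
r12=1100: 1000100010001
r13=1101: 11001100110011

Answer: 1
11
101
1111
10001
110011
1010101
11111111
100000001
1100000011
10100000101
111100001111
1000100010001
11001100110011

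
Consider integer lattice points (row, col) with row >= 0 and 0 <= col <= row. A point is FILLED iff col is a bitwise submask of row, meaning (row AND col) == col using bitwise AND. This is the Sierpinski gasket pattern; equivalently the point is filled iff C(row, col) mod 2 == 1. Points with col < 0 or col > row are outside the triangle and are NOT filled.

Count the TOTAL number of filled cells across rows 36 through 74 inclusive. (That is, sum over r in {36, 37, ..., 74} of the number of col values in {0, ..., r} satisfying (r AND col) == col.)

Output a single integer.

Answer: 542

Derivation:
r36=100100 pc2: +4 =4
r37=100101 pc3: +8 =12
r38=100110 pc3: +8 =20
r39=100111 pc4: +16 =36
r40=101000 pc2: +4 =40
r41=101001 pc3: +8 =48
r42=101010 pc3: +8 =56
r43=101011 pc4: +16 =72
r44=101100 pc3: +8 =80
r45=101101 pc4: +16 =96
r46=101110 pc4: +16 =112
r47=101111 pc5: +32 =144
r48=110000 pc2: +4 =148
r49=110001 pc3: +8 =156
r50=110010 pc3: +8 =164
r51=110011 pc4: +16 =180
r52=110100 pc3: +8 =188
r53=110101 pc4: +16 =204
r54=110110 pc4: +16 =220
r55=110111 pc5: +32 =252
r56=111000 pc3: +8 =260
r57=111001 pc4: +16 =276
r58=111010 pc4: +16 =292
r59=111011 pc5: +32 =324
r60=111100 pc4: +16 =340
r61=111101 pc5: +32 =372
r62=111110 pc5: +32 =404
r63=111111 pc6: +64 =468
r64=1000000 pc1: +2 =470
r65=1000001 pc2: +4 =474
r66=1000010 pc2: +4 =478
r67=1000011 pc3: +8 =486
r68=1000100 pc2: +4 =490
r69=1000101 pc3: +8 =498
r70=1000110 pc3: +8 =506
r71=1000111 pc4: +16 =522
r72=1001000 pc2: +4 =526
r73=1001001 pc3: +8 =534
r74=1001010 pc3: +8 =542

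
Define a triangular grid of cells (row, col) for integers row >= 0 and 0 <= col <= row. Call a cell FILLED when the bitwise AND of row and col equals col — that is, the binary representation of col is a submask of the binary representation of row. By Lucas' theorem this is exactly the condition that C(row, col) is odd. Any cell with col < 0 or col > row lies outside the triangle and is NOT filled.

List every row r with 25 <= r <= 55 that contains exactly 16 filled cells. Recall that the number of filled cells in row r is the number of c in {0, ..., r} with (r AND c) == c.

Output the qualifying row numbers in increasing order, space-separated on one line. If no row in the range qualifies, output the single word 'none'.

Row r has 2^popcount(r) filled cells, so we need popcount(r) = log2(16) = 4.
Scan r = 25..55 and keep those with exactly 4 one-bits:
r=25=11001 popcount=3 -> skip
r=26=11010 popcount=3 -> skip
r=27=11011 popcount=4 -> KEEP
r=28=11100 popcount=3 -> skip
r=29=11101 popcount=4 -> KEEP
r=30=11110 popcount=4 -> KEEP
r=31=11111 popcount=5 -> skip
r=32=100000 popcount=1 -> skip
r=33=100001 popcount=2 -> skip
r=34=100010 popcount=2 -> skip
r=35=100011 popcount=3 -> skip
r=36=100100 popcount=2 -> skip
r=37=100101 popcount=3 -> skip
r=38=100110 popcount=3 -> skip
r=39=100111 popcount=4 -> KEEP
r=40=101000 popcount=2 -> skip
r=41=101001 popcount=3 -> skip
r=42=101010 popcount=3 -> skip
r=43=101011 popcount=4 -> KEEP
r=44=101100 popcount=3 -> skip
r=45=101101 popcount=4 -> KEEP
r=46=101110 popcount=4 -> KEEP
r=47=101111 popcount=5 -> skip
r=48=110000 popcount=2 -> skip
r=49=110001 popcount=3 -> skip
r=50=110010 popcount=3 -> skip
r=51=110011 popcount=4 -> KEEP
r=52=110100 popcount=3 -> skip
r=53=110101 popcount=4 -> KEEP
r=54=110110 popcount=4 -> KEEP
r=55=110111 popcount=5 -> skip
Kept rows: 27 29 30 39 43 45 46 51 53 54

Answer: 27 29 30 39 43 45 46 51 53 54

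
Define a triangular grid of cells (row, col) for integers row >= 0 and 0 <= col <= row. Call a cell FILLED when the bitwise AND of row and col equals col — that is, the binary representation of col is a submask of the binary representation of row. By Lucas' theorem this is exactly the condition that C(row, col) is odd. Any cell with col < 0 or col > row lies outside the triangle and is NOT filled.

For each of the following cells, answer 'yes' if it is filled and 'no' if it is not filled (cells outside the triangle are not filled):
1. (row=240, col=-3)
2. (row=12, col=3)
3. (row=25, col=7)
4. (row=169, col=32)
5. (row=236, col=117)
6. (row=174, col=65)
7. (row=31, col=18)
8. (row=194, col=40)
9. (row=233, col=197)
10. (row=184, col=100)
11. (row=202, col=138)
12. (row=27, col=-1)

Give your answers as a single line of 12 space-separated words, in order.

Answer: no no no yes no no yes no no no yes no

Derivation:
(240,-3): col outside [0, 240] -> not filled
(12,3): row=0b1100, col=0b11, row AND col = 0b0 = 0; 0 != 3 -> empty
(25,7): row=0b11001, col=0b111, row AND col = 0b1 = 1; 1 != 7 -> empty
(169,32): row=0b10101001, col=0b100000, row AND col = 0b100000 = 32; 32 == 32 -> filled
(236,117): row=0b11101100, col=0b1110101, row AND col = 0b1100100 = 100; 100 != 117 -> empty
(174,65): row=0b10101110, col=0b1000001, row AND col = 0b0 = 0; 0 != 65 -> empty
(31,18): row=0b11111, col=0b10010, row AND col = 0b10010 = 18; 18 == 18 -> filled
(194,40): row=0b11000010, col=0b101000, row AND col = 0b0 = 0; 0 != 40 -> empty
(233,197): row=0b11101001, col=0b11000101, row AND col = 0b11000001 = 193; 193 != 197 -> empty
(184,100): row=0b10111000, col=0b1100100, row AND col = 0b100000 = 32; 32 != 100 -> empty
(202,138): row=0b11001010, col=0b10001010, row AND col = 0b10001010 = 138; 138 == 138 -> filled
(27,-1): col outside [0, 27] -> not filled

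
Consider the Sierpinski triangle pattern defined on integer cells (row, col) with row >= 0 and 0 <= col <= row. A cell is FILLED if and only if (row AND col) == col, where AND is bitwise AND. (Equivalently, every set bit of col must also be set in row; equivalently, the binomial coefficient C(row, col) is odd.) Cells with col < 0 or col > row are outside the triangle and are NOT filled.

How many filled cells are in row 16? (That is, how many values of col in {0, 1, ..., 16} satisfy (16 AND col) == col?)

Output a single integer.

Answer: 2

Derivation:
16 in binary = 10000
popcount(16) = number of 1-bits in 10000 = 1
A col c satisfies (16 AND c) == c iff every set bit of c is also set in 16; each of the 1 set bits of 16 can independently be on or off in c.
count = 2^1 = 2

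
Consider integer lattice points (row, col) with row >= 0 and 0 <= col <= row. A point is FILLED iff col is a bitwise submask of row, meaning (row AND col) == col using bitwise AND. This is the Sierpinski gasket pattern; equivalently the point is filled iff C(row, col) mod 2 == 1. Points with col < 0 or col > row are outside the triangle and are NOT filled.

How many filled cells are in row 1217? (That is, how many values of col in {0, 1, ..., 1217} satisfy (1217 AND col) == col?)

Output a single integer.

1217 in binary = 10011000001
popcount(1217) = number of 1-bits in 10011000001 = 4
A col c satisfies (1217 AND c) == c iff every set bit of c is also set in 1217; each of the 4 set bits of 1217 can independently be on or off in c.
count = 2^4 = 16

Answer: 16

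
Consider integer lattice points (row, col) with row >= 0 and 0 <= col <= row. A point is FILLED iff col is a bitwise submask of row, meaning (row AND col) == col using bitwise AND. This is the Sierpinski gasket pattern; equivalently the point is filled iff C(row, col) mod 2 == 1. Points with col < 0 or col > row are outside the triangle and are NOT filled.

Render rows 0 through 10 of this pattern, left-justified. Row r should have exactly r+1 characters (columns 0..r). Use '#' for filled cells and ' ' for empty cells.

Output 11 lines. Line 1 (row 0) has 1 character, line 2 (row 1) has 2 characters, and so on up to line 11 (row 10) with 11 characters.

Answer: #
##
# #
####
#   #
##  ##
# # # #
########
#       #
##      ##
# #     # #

Derivation:
r0=0: #
r1=1: ##
r2=10: # #
r3=11: ####
r4=100: #   #
r5=101: ##  ##
r6=110: # # # #
r7=111: ########
r8=1000: #       #
r9=1001: ##      ##
r10=1010: # #     # #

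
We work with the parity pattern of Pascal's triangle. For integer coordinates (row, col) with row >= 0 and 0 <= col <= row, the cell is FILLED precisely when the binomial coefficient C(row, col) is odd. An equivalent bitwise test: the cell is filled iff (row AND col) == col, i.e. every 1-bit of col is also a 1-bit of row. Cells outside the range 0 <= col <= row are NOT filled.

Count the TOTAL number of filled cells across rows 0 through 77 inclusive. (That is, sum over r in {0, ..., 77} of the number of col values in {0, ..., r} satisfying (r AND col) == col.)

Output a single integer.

r0=0 pc0: +1 =1
r1=1 pc1: +2 =3
r2=10 pc1: +2 =5
r3=11 pc2: +4 =9
r4=100 pc1: +2 =11
r5=101 pc2: +4 =15
r6=110 pc2: +4 =19
r7=111 pc3: +8 =27
r8=1000 pc1: +2 =29
r9=1001 pc2: +4 =33
r10=1010 pc2: +4 =37
r11=1011 pc3: +8 =45
r12=1100 pc2: +4 =49
r13=1101 pc3: +8 =57
r14=1110 pc3: +8 =65
r15=1111 pc4: +16 =81
r16=10000 pc1: +2 =83
r17=10001 pc2: +4 =87
r18=10010 pc2: +4 =91
r19=10011 pc3: +8 =99
r20=10100 pc2: +4 =103
r21=10101 pc3: +8 =111
r22=10110 pc3: +8 =119
r23=10111 pc4: +16 =135
r24=11000 pc2: +4 =139
r25=11001 pc3: +8 =147
r26=11010 pc3: +8 =155
r27=11011 pc4: +16 =171
r28=11100 pc3: +8 =179
r29=11101 pc4: +16 =195
r30=11110 pc4: +16 =211
r31=11111 pc5: +32 =243
r32=100000 pc1: +2 =245
r33=100001 pc2: +4 =249
r34=100010 pc2: +4 =253
r35=100011 pc3: +8 =261
r36=100100 pc2: +4 =265
r37=100101 pc3: +8 =273
r38=100110 pc3: +8 =281
r39=100111 pc4: +16 =297
r40=101000 pc2: +4 =301
r41=101001 pc3: +8 =309
r42=101010 pc3: +8 =317
r43=101011 pc4: +16 =333
r44=101100 pc3: +8 =341
r45=101101 pc4: +16 =357
r46=101110 pc4: +16 =373
r47=101111 pc5: +32 =405
r48=110000 pc2: +4 =409
r49=110001 pc3: +8 =417
r50=110010 pc3: +8 =425
r51=110011 pc4: +16 =441
r52=110100 pc3: +8 =449
r53=110101 pc4: +16 =465
r54=110110 pc4: +16 =481
r55=110111 pc5: +32 =513
r56=111000 pc3: +8 =521
r57=111001 pc4: +16 =537
r58=111010 pc4: +16 =553
r59=111011 pc5: +32 =585
r60=111100 pc4: +16 =601
r61=111101 pc5: +32 =633
r62=111110 pc5: +32 =665
r63=111111 pc6: +64 =729
r64=1000000 pc1: +2 =731
r65=1000001 pc2: +4 =735
r66=1000010 pc2: +4 =739
r67=1000011 pc3: +8 =747
r68=1000100 pc2: +4 =751
r69=1000101 pc3: +8 =759
r70=1000110 pc3: +8 =767
r71=1000111 pc4: +16 =783
r72=1001000 pc2: +4 =787
r73=1001001 pc3: +8 =795
r74=1001010 pc3: +8 =803
r75=1001011 pc4: +16 =819
r76=1001100 pc3: +8 =827
r77=1001101 pc4: +16 =843

Answer: 843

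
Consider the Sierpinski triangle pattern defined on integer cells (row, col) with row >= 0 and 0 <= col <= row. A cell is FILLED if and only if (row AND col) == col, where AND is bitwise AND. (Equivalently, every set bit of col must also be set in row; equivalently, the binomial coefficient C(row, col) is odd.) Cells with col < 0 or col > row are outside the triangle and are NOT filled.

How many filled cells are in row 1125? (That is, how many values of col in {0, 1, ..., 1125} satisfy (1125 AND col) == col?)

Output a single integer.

Answer: 32

Derivation:
1125 in binary = 10001100101
popcount(1125) = number of 1-bits in 10001100101 = 5
A col c satisfies (1125 AND c) == c iff every set bit of c is also set in 1125; each of the 5 set bits of 1125 can independently be on or off in c.
count = 2^5 = 32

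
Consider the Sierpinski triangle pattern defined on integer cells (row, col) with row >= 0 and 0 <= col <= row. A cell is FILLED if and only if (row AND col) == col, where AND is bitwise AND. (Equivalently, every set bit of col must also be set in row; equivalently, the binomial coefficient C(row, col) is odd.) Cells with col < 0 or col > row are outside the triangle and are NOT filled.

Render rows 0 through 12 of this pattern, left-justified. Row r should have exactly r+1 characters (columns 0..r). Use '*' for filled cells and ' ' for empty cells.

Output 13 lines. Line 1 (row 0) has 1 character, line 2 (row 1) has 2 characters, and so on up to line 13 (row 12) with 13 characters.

r0=0: *
r1=1: **
r2=10: * *
r3=11: ****
r4=100: *   *
r5=101: **  **
r6=110: * * * *
r7=111: ********
r8=1000: *       *
r9=1001: **      **
r10=1010: * *     * *
r11=1011: ****    ****
r12=1100: *   *   *   *

Answer: *
**
* *
****
*   *
**  **
* * * *
********
*       *
**      **
* *     * *
****    ****
*   *   *   *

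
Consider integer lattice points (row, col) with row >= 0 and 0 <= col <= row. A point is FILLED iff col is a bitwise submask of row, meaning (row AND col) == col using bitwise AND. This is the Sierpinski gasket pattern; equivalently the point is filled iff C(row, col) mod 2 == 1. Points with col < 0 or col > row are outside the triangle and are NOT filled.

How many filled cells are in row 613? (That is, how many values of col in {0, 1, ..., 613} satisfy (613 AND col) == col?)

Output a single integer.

613 in binary = 1001100101
popcount(613) = number of 1-bits in 1001100101 = 5
A col c satisfies (613 AND c) == c iff every set bit of c is also set in 613; each of the 5 set bits of 613 can independently be on or off in c.
count = 2^5 = 32

Answer: 32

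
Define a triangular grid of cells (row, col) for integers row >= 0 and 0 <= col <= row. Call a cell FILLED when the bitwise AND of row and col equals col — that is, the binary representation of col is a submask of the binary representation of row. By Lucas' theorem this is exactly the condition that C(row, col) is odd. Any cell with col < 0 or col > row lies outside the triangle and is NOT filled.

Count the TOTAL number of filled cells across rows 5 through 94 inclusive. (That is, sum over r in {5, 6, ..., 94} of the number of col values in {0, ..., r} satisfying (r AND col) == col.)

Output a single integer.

r5=101 pc2: +4 =4
r6=110 pc2: +4 =8
r7=111 pc3: +8 =16
r8=1000 pc1: +2 =18
r9=1001 pc2: +4 =22
r10=1010 pc2: +4 =26
r11=1011 pc3: +8 =34
r12=1100 pc2: +4 =38
r13=1101 pc3: +8 =46
r14=1110 pc3: +8 =54
r15=1111 pc4: +16 =70
r16=10000 pc1: +2 =72
r17=10001 pc2: +4 =76
r18=10010 pc2: +4 =80
r19=10011 pc3: +8 =88
r20=10100 pc2: +4 =92
r21=10101 pc3: +8 =100
r22=10110 pc3: +8 =108
r23=10111 pc4: +16 =124
r24=11000 pc2: +4 =128
r25=11001 pc3: +8 =136
r26=11010 pc3: +8 =144
r27=11011 pc4: +16 =160
r28=11100 pc3: +8 =168
r29=11101 pc4: +16 =184
r30=11110 pc4: +16 =200
r31=11111 pc5: +32 =232
r32=100000 pc1: +2 =234
r33=100001 pc2: +4 =238
r34=100010 pc2: +4 =242
r35=100011 pc3: +8 =250
r36=100100 pc2: +4 =254
r37=100101 pc3: +8 =262
r38=100110 pc3: +8 =270
r39=100111 pc4: +16 =286
r40=101000 pc2: +4 =290
r41=101001 pc3: +8 =298
r42=101010 pc3: +8 =306
r43=101011 pc4: +16 =322
r44=101100 pc3: +8 =330
r45=101101 pc4: +16 =346
r46=101110 pc4: +16 =362
r47=101111 pc5: +32 =394
r48=110000 pc2: +4 =398
r49=110001 pc3: +8 =406
r50=110010 pc3: +8 =414
r51=110011 pc4: +16 =430
r52=110100 pc3: +8 =438
r53=110101 pc4: +16 =454
r54=110110 pc4: +16 =470
r55=110111 pc5: +32 =502
r56=111000 pc3: +8 =510
r57=111001 pc4: +16 =526
r58=111010 pc4: +16 =542
r59=111011 pc5: +32 =574
r60=111100 pc4: +16 =590
r61=111101 pc5: +32 =622
r62=111110 pc5: +32 =654
r63=111111 pc6: +64 =718
r64=1000000 pc1: +2 =720
r65=1000001 pc2: +4 =724
r66=1000010 pc2: +4 =728
r67=1000011 pc3: +8 =736
r68=1000100 pc2: +4 =740
r69=1000101 pc3: +8 =748
r70=1000110 pc3: +8 =756
r71=1000111 pc4: +16 =772
r72=1001000 pc2: +4 =776
r73=1001001 pc3: +8 =784
r74=1001010 pc3: +8 =792
r75=1001011 pc4: +16 =808
r76=1001100 pc3: +8 =816
r77=1001101 pc4: +16 =832
r78=1001110 pc4: +16 =848
r79=1001111 pc5: +32 =880
r80=1010000 pc2: +4 =884
r81=1010001 pc3: +8 =892
r82=1010010 pc3: +8 =900
r83=1010011 pc4: +16 =916
r84=1010100 pc3: +8 =924
r85=1010101 pc4: +16 =940
r86=1010110 pc4: +16 =956
r87=1010111 pc5: +32 =988
r88=1011000 pc3: +8 =996
r89=1011001 pc4: +16 =1012
r90=1011010 pc4: +16 =1028
r91=1011011 pc5: +32 =1060
r92=1011100 pc4: +16 =1076
r93=1011101 pc5: +32 =1108
r94=1011110 pc5: +32 =1140

Answer: 1140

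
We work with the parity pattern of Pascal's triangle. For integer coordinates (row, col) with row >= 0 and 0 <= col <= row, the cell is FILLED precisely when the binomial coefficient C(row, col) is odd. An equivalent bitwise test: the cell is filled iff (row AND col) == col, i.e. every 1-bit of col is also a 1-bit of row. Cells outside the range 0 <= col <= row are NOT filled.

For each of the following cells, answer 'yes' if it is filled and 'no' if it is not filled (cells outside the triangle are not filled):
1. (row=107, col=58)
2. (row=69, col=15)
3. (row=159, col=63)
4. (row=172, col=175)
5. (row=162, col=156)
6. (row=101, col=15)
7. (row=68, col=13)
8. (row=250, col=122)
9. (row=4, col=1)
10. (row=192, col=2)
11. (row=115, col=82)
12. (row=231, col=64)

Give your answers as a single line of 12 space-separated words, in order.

(107,58): row=0b1101011, col=0b111010, row AND col = 0b101010 = 42; 42 != 58 -> empty
(69,15): row=0b1000101, col=0b1111, row AND col = 0b101 = 5; 5 != 15 -> empty
(159,63): row=0b10011111, col=0b111111, row AND col = 0b11111 = 31; 31 != 63 -> empty
(172,175): col outside [0, 172] -> not filled
(162,156): row=0b10100010, col=0b10011100, row AND col = 0b10000000 = 128; 128 != 156 -> empty
(101,15): row=0b1100101, col=0b1111, row AND col = 0b101 = 5; 5 != 15 -> empty
(68,13): row=0b1000100, col=0b1101, row AND col = 0b100 = 4; 4 != 13 -> empty
(250,122): row=0b11111010, col=0b1111010, row AND col = 0b1111010 = 122; 122 == 122 -> filled
(4,1): row=0b100, col=0b1, row AND col = 0b0 = 0; 0 != 1 -> empty
(192,2): row=0b11000000, col=0b10, row AND col = 0b0 = 0; 0 != 2 -> empty
(115,82): row=0b1110011, col=0b1010010, row AND col = 0b1010010 = 82; 82 == 82 -> filled
(231,64): row=0b11100111, col=0b1000000, row AND col = 0b1000000 = 64; 64 == 64 -> filled

Answer: no no no no no no no yes no no yes yes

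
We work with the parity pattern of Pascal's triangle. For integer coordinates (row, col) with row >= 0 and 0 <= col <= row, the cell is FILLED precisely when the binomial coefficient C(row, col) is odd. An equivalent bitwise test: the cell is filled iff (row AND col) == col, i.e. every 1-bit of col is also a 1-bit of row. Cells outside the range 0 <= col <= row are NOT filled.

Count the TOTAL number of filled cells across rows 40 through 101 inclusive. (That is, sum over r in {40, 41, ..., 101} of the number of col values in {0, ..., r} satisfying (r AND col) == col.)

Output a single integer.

Answer: 978

Derivation:
r40=101000 pc2: +4 =4
r41=101001 pc3: +8 =12
r42=101010 pc3: +8 =20
r43=101011 pc4: +16 =36
r44=101100 pc3: +8 =44
r45=101101 pc4: +16 =60
r46=101110 pc4: +16 =76
r47=101111 pc5: +32 =108
r48=110000 pc2: +4 =112
r49=110001 pc3: +8 =120
r50=110010 pc3: +8 =128
r51=110011 pc4: +16 =144
r52=110100 pc3: +8 =152
r53=110101 pc4: +16 =168
r54=110110 pc4: +16 =184
r55=110111 pc5: +32 =216
r56=111000 pc3: +8 =224
r57=111001 pc4: +16 =240
r58=111010 pc4: +16 =256
r59=111011 pc5: +32 =288
r60=111100 pc4: +16 =304
r61=111101 pc5: +32 =336
r62=111110 pc5: +32 =368
r63=111111 pc6: +64 =432
r64=1000000 pc1: +2 =434
r65=1000001 pc2: +4 =438
r66=1000010 pc2: +4 =442
r67=1000011 pc3: +8 =450
r68=1000100 pc2: +4 =454
r69=1000101 pc3: +8 =462
r70=1000110 pc3: +8 =470
r71=1000111 pc4: +16 =486
r72=1001000 pc2: +4 =490
r73=1001001 pc3: +8 =498
r74=1001010 pc3: +8 =506
r75=1001011 pc4: +16 =522
r76=1001100 pc3: +8 =530
r77=1001101 pc4: +16 =546
r78=1001110 pc4: +16 =562
r79=1001111 pc5: +32 =594
r80=1010000 pc2: +4 =598
r81=1010001 pc3: +8 =606
r82=1010010 pc3: +8 =614
r83=1010011 pc4: +16 =630
r84=1010100 pc3: +8 =638
r85=1010101 pc4: +16 =654
r86=1010110 pc4: +16 =670
r87=1010111 pc5: +32 =702
r88=1011000 pc3: +8 =710
r89=1011001 pc4: +16 =726
r90=1011010 pc4: +16 =742
r91=1011011 pc5: +32 =774
r92=1011100 pc4: +16 =790
r93=1011101 pc5: +32 =822
r94=1011110 pc5: +32 =854
r95=1011111 pc6: +64 =918
r96=1100000 pc2: +4 =922
r97=1100001 pc3: +8 =930
r98=1100010 pc3: +8 =938
r99=1100011 pc4: +16 =954
r100=1100100 pc3: +8 =962
r101=1100101 pc4: +16 =978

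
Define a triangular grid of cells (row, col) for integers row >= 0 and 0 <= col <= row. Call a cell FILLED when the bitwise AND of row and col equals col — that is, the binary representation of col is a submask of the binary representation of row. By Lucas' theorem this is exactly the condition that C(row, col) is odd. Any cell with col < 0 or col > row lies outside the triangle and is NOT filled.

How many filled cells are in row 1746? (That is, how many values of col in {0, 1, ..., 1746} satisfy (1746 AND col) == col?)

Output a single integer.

1746 in binary = 11011010010
popcount(1746) = number of 1-bits in 11011010010 = 6
A col c satisfies (1746 AND c) == c iff every set bit of c is also set in 1746; each of the 6 set bits of 1746 can independently be on or off in c.
count = 2^6 = 64

Answer: 64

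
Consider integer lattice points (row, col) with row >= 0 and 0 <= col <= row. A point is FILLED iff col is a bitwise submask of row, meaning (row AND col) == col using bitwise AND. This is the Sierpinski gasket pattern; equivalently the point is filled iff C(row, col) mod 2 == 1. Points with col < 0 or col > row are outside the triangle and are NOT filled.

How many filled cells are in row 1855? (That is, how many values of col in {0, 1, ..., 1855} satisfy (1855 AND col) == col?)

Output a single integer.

1855 in binary = 11100111111
popcount(1855) = number of 1-bits in 11100111111 = 9
A col c satisfies (1855 AND c) == c iff every set bit of c is also set in 1855; each of the 9 set bits of 1855 can independently be on or off in c.
count = 2^9 = 512

Answer: 512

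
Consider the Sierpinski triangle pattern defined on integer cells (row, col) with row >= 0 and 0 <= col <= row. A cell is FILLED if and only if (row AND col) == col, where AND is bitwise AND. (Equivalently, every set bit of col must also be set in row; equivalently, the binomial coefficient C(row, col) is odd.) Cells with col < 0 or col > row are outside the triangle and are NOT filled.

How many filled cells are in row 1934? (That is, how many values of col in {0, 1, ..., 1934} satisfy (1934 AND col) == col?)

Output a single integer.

Answer: 128

Derivation:
1934 in binary = 11110001110
popcount(1934) = number of 1-bits in 11110001110 = 7
A col c satisfies (1934 AND c) == c iff every set bit of c is also set in 1934; each of the 7 set bits of 1934 can independently be on or off in c.
count = 2^7 = 128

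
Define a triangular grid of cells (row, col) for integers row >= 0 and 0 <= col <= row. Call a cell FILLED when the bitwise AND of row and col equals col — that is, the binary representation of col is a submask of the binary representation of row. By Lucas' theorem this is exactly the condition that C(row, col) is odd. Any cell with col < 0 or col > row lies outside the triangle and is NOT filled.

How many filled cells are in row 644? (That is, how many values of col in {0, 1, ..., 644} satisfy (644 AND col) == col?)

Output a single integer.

644 in binary = 1010000100
popcount(644) = number of 1-bits in 1010000100 = 3
A col c satisfies (644 AND c) == c iff every set bit of c is also set in 644; each of the 3 set bits of 644 can independently be on or off in c.
count = 2^3 = 8

Answer: 8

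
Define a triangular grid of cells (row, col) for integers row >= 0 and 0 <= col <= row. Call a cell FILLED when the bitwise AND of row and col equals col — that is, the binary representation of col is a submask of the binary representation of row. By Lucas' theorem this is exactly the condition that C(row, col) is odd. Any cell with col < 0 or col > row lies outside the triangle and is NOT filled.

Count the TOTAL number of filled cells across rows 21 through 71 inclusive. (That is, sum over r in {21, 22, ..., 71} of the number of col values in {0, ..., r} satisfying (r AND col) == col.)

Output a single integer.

Answer: 680

Derivation:
r21=10101 pc3: +8 =8
r22=10110 pc3: +8 =16
r23=10111 pc4: +16 =32
r24=11000 pc2: +4 =36
r25=11001 pc3: +8 =44
r26=11010 pc3: +8 =52
r27=11011 pc4: +16 =68
r28=11100 pc3: +8 =76
r29=11101 pc4: +16 =92
r30=11110 pc4: +16 =108
r31=11111 pc5: +32 =140
r32=100000 pc1: +2 =142
r33=100001 pc2: +4 =146
r34=100010 pc2: +4 =150
r35=100011 pc3: +8 =158
r36=100100 pc2: +4 =162
r37=100101 pc3: +8 =170
r38=100110 pc3: +8 =178
r39=100111 pc4: +16 =194
r40=101000 pc2: +4 =198
r41=101001 pc3: +8 =206
r42=101010 pc3: +8 =214
r43=101011 pc4: +16 =230
r44=101100 pc3: +8 =238
r45=101101 pc4: +16 =254
r46=101110 pc4: +16 =270
r47=101111 pc5: +32 =302
r48=110000 pc2: +4 =306
r49=110001 pc3: +8 =314
r50=110010 pc3: +8 =322
r51=110011 pc4: +16 =338
r52=110100 pc3: +8 =346
r53=110101 pc4: +16 =362
r54=110110 pc4: +16 =378
r55=110111 pc5: +32 =410
r56=111000 pc3: +8 =418
r57=111001 pc4: +16 =434
r58=111010 pc4: +16 =450
r59=111011 pc5: +32 =482
r60=111100 pc4: +16 =498
r61=111101 pc5: +32 =530
r62=111110 pc5: +32 =562
r63=111111 pc6: +64 =626
r64=1000000 pc1: +2 =628
r65=1000001 pc2: +4 =632
r66=1000010 pc2: +4 =636
r67=1000011 pc3: +8 =644
r68=1000100 pc2: +4 =648
r69=1000101 pc3: +8 =656
r70=1000110 pc3: +8 =664
r71=1000111 pc4: +16 =680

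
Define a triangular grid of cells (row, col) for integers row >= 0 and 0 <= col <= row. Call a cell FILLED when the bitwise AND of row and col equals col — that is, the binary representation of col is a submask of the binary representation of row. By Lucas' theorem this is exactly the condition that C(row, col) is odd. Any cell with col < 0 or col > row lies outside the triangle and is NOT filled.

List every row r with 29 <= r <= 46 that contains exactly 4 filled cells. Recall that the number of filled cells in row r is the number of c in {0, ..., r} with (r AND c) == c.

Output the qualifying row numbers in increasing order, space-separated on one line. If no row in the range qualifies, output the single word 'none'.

Row r has 2^popcount(r) filled cells, so we need popcount(r) = log2(4) = 2.
Scan r = 29..46 and keep those with exactly 2 one-bits:
r=29=11101 popcount=4 -> skip
r=30=11110 popcount=4 -> skip
r=31=11111 popcount=5 -> skip
r=32=100000 popcount=1 -> skip
r=33=100001 popcount=2 -> KEEP
r=34=100010 popcount=2 -> KEEP
r=35=100011 popcount=3 -> skip
r=36=100100 popcount=2 -> KEEP
r=37=100101 popcount=3 -> skip
r=38=100110 popcount=3 -> skip
r=39=100111 popcount=4 -> skip
r=40=101000 popcount=2 -> KEEP
r=41=101001 popcount=3 -> skip
r=42=101010 popcount=3 -> skip
r=43=101011 popcount=4 -> skip
r=44=101100 popcount=3 -> skip
r=45=101101 popcount=4 -> skip
r=46=101110 popcount=4 -> skip
Kept rows: 33 34 36 40

Answer: 33 34 36 40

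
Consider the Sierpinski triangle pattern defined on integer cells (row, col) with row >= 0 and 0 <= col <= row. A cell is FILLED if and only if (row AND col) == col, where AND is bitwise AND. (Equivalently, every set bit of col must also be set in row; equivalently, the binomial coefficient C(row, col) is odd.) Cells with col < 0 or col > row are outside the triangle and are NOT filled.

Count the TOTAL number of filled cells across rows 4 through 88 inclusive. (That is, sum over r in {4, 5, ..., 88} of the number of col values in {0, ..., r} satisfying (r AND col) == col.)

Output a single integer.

Answer: 998

Derivation:
r4=100 pc1: +2 =2
r5=101 pc2: +4 =6
r6=110 pc2: +4 =10
r7=111 pc3: +8 =18
r8=1000 pc1: +2 =20
r9=1001 pc2: +4 =24
r10=1010 pc2: +4 =28
r11=1011 pc3: +8 =36
r12=1100 pc2: +4 =40
r13=1101 pc3: +8 =48
r14=1110 pc3: +8 =56
r15=1111 pc4: +16 =72
r16=10000 pc1: +2 =74
r17=10001 pc2: +4 =78
r18=10010 pc2: +4 =82
r19=10011 pc3: +8 =90
r20=10100 pc2: +4 =94
r21=10101 pc3: +8 =102
r22=10110 pc3: +8 =110
r23=10111 pc4: +16 =126
r24=11000 pc2: +4 =130
r25=11001 pc3: +8 =138
r26=11010 pc3: +8 =146
r27=11011 pc4: +16 =162
r28=11100 pc3: +8 =170
r29=11101 pc4: +16 =186
r30=11110 pc4: +16 =202
r31=11111 pc5: +32 =234
r32=100000 pc1: +2 =236
r33=100001 pc2: +4 =240
r34=100010 pc2: +4 =244
r35=100011 pc3: +8 =252
r36=100100 pc2: +4 =256
r37=100101 pc3: +8 =264
r38=100110 pc3: +8 =272
r39=100111 pc4: +16 =288
r40=101000 pc2: +4 =292
r41=101001 pc3: +8 =300
r42=101010 pc3: +8 =308
r43=101011 pc4: +16 =324
r44=101100 pc3: +8 =332
r45=101101 pc4: +16 =348
r46=101110 pc4: +16 =364
r47=101111 pc5: +32 =396
r48=110000 pc2: +4 =400
r49=110001 pc3: +8 =408
r50=110010 pc3: +8 =416
r51=110011 pc4: +16 =432
r52=110100 pc3: +8 =440
r53=110101 pc4: +16 =456
r54=110110 pc4: +16 =472
r55=110111 pc5: +32 =504
r56=111000 pc3: +8 =512
r57=111001 pc4: +16 =528
r58=111010 pc4: +16 =544
r59=111011 pc5: +32 =576
r60=111100 pc4: +16 =592
r61=111101 pc5: +32 =624
r62=111110 pc5: +32 =656
r63=111111 pc6: +64 =720
r64=1000000 pc1: +2 =722
r65=1000001 pc2: +4 =726
r66=1000010 pc2: +4 =730
r67=1000011 pc3: +8 =738
r68=1000100 pc2: +4 =742
r69=1000101 pc3: +8 =750
r70=1000110 pc3: +8 =758
r71=1000111 pc4: +16 =774
r72=1001000 pc2: +4 =778
r73=1001001 pc3: +8 =786
r74=1001010 pc3: +8 =794
r75=1001011 pc4: +16 =810
r76=1001100 pc3: +8 =818
r77=1001101 pc4: +16 =834
r78=1001110 pc4: +16 =850
r79=1001111 pc5: +32 =882
r80=1010000 pc2: +4 =886
r81=1010001 pc3: +8 =894
r82=1010010 pc3: +8 =902
r83=1010011 pc4: +16 =918
r84=1010100 pc3: +8 =926
r85=1010101 pc4: +16 =942
r86=1010110 pc4: +16 =958
r87=1010111 pc5: +32 =990
r88=1011000 pc3: +8 =998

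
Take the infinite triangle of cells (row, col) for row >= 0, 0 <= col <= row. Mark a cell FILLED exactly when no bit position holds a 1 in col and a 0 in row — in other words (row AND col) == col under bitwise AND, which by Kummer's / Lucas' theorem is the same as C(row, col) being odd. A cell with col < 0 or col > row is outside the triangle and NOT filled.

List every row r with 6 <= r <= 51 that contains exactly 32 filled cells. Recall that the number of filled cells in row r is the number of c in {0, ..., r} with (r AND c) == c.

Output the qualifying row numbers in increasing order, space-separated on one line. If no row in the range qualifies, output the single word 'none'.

Row r has 2^popcount(r) filled cells, so we need popcount(r) = log2(32) = 5.
Scan r = 6..51 and keep those with exactly 5 one-bits:
r=6=110 popcount=2 -> skip
r=7=111 popcount=3 -> skip
r=8=1000 popcount=1 -> skip
r=9=1001 popcount=2 -> skip
r=10=1010 popcount=2 -> skip
r=11=1011 popcount=3 -> skip
r=12=1100 popcount=2 -> skip
r=13=1101 popcount=3 -> skip
r=14=1110 popcount=3 -> skip
r=15=1111 popcount=4 -> skip
r=16=10000 popcount=1 -> skip
r=17=10001 popcount=2 -> skip
r=18=10010 popcount=2 -> skip
r=19=10011 popcount=3 -> skip
r=20=10100 popcount=2 -> skip
r=21=10101 popcount=3 -> skip
r=22=10110 popcount=3 -> skip
r=23=10111 popcount=4 -> skip
r=24=11000 popcount=2 -> skip
r=25=11001 popcount=3 -> skip
r=26=11010 popcount=3 -> skip
r=27=11011 popcount=4 -> skip
r=28=11100 popcount=3 -> skip
r=29=11101 popcount=4 -> skip
r=30=11110 popcount=4 -> skip
r=31=11111 popcount=5 -> KEEP
r=32=100000 popcount=1 -> skip
r=33=100001 popcount=2 -> skip
r=34=100010 popcount=2 -> skip
r=35=100011 popcount=3 -> skip
r=36=100100 popcount=2 -> skip
r=37=100101 popcount=3 -> skip
r=38=100110 popcount=3 -> skip
r=39=100111 popcount=4 -> skip
r=40=101000 popcount=2 -> skip
r=41=101001 popcount=3 -> skip
r=42=101010 popcount=3 -> skip
r=43=101011 popcount=4 -> skip
r=44=101100 popcount=3 -> skip
r=45=101101 popcount=4 -> skip
r=46=101110 popcount=4 -> skip
r=47=101111 popcount=5 -> KEEP
r=48=110000 popcount=2 -> skip
r=49=110001 popcount=3 -> skip
r=50=110010 popcount=3 -> skip
r=51=110011 popcount=4 -> skip
Kept rows: 31 47

Answer: 31 47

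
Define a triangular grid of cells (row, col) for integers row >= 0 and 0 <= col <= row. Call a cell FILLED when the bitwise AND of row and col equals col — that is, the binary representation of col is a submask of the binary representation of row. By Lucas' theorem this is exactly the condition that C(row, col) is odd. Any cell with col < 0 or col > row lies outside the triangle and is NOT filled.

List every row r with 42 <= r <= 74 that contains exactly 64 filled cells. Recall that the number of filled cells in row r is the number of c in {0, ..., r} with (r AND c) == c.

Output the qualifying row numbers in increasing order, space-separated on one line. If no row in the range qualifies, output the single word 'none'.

Row r has 2^popcount(r) filled cells, so we need popcount(r) = log2(64) = 6.
Scan r = 42..74 and keep those with exactly 6 one-bits:
r=42=101010 popcount=3 -> skip
r=43=101011 popcount=4 -> skip
r=44=101100 popcount=3 -> skip
r=45=101101 popcount=4 -> skip
r=46=101110 popcount=4 -> skip
r=47=101111 popcount=5 -> skip
r=48=110000 popcount=2 -> skip
r=49=110001 popcount=3 -> skip
r=50=110010 popcount=3 -> skip
r=51=110011 popcount=4 -> skip
r=52=110100 popcount=3 -> skip
r=53=110101 popcount=4 -> skip
r=54=110110 popcount=4 -> skip
r=55=110111 popcount=5 -> skip
r=56=111000 popcount=3 -> skip
r=57=111001 popcount=4 -> skip
r=58=111010 popcount=4 -> skip
r=59=111011 popcount=5 -> skip
r=60=111100 popcount=4 -> skip
r=61=111101 popcount=5 -> skip
r=62=111110 popcount=5 -> skip
r=63=111111 popcount=6 -> KEEP
r=64=1000000 popcount=1 -> skip
r=65=1000001 popcount=2 -> skip
r=66=1000010 popcount=2 -> skip
r=67=1000011 popcount=3 -> skip
r=68=1000100 popcount=2 -> skip
r=69=1000101 popcount=3 -> skip
r=70=1000110 popcount=3 -> skip
r=71=1000111 popcount=4 -> skip
r=72=1001000 popcount=2 -> skip
r=73=1001001 popcount=3 -> skip
r=74=1001010 popcount=3 -> skip
Kept rows: 63

Answer: 63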